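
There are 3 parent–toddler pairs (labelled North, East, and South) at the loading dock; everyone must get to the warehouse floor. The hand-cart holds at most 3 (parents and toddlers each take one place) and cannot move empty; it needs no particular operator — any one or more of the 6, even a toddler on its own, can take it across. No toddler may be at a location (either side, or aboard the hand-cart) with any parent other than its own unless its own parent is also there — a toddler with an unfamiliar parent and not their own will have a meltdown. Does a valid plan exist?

Yes

1. parent North and toddler North cross → the warehouse floor.
2. parent North crosses ← the loading dock.
3. parent East, parent North, and parent South cross → the warehouse floor.
4. toddler North crosses ← the loading dock.
5. toddler East, toddler North, and toddler South cross → the warehouse floor.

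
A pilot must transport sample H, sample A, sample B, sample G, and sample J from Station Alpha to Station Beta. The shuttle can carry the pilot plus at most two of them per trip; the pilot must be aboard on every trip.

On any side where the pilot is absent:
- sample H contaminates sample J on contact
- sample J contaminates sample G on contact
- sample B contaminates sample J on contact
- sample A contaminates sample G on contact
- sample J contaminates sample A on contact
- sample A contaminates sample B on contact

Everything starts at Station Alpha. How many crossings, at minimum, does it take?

Counting alone: the pilot can take at most 2 across per trip to Station Beta, so moving all 5 needs at least 3 loaded trips out, with a return between consecutive ones — at least 5 crossings.
The safety rule pushes this higher. Following every safe sequence of crossings, the most of the 5 that can be at Station Beta as the shuttle arrives there on crossing 5 is 4 — never all 5.
So no plan with fewer than 7 crossings exists, and this one achieves 7:
1. Pilot goes to Station Beta with sample A and sample J.
2. Pilot goes back to Station Alpha with sample A.
3. Pilot goes to Station Beta with sample A and sample H.
4. Pilot goes back to Station Alpha with sample J.
5. Pilot goes to Station Beta with sample B and sample G.
6. Pilot goes back to Station Alpha with sample A.
7. Pilot goes to Station Beta with sample A and sample J.

7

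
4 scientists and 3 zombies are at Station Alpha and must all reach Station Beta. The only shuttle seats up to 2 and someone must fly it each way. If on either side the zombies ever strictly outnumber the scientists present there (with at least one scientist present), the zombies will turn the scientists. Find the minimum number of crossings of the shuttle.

11

Counting alone: each trip to Station Beta takes at most 2 across and each return brings at least 1 back, so after t trips out (and t−1 returns) at most 2t − (t−1) of the 7 are across; that first reaches 7 at t = 6, so at least 11 crossings are needed.
The plan below uses exactly 11 crossings, so it is optimal:
1. 2 zombies → Station Beta.  (Station Alpha: 4S 1Z; Station Beta: 0S 2Z)
2. 1 zombie ← Station Alpha.  (Station Alpha: 4S 2Z; Station Beta: 0S 1Z)
3. 2 zombies → Station Beta.  (Station Alpha: 4S 0Z; Station Beta: 0S 3Z)
4. 1 zombie ← Station Alpha.  (Station Alpha: 4S 1Z; Station Beta: 0S 2Z)
5. 2 scientists → Station Beta.  (Station Alpha: 2S 1Z; Station Beta: 2S 2Z)
6. 1 zombie ← Station Alpha.  (Station Alpha: 2S 2Z; Station Beta: 2S 1Z)
7. 1 scientist and 1 zombie → Station Beta.  (Station Alpha: 1S 1Z; Station Beta: 3S 2Z)
8. 1 scientist ← Station Alpha.  (Station Alpha: 2S 1Z; Station Beta: 2S 2Z)
9. 1 scientist and 1 zombie → Station Beta.  (Station Alpha: 1S 0Z; Station Beta: 3S 3Z)
10. 1 zombie ← Station Alpha.  (Station Alpha: 1S 1Z; Station Beta: 3S 2Z)
11. 1 scientist and 1 zombie → Station Beta.  (Station Alpha: 0S 0Z; Station Beta: 4S 3Z)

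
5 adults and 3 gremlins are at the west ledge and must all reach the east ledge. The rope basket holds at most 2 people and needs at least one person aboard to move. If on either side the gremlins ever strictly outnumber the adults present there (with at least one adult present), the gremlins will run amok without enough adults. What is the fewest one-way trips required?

Counting alone: each trip to the east ledge takes at most 2 across and each return brings at least 1 back, so after t trips out (and t−1 returns) at most 2t − (t−1) of the 8 are across; that first reaches 8 at t = 7, so at least 13 crossings are needed.
The plan below uses exactly 13 crossings, so it is optimal:
1. 2 gremlins → the east ledge.  (the west ledge: 5A 1G; the east ledge: 0A 2G)
2. 1 gremlin ← the west ledge.  (the west ledge: 5A 2G; the east ledge: 0A 1G)
3. 2 gremlins → the east ledge.  (the west ledge: 5A 0G; the east ledge: 0A 3G)
4. 1 gremlin ← the west ledge.  (the west ledge: 5A 1G; the east ledge: 0A 2G)
5. 2 adults → the east ledge.  (the west ledge: 3A 1G; the east ledge: 2A 2G)
6. 1 gremlin ← the west ledge.  (the west ledge: 3A 2G; the east ledge: 2A 1G)
7. 1 adult and 1 gremlin → the east ledge.  (the west ledge: 2A 1G; the east ledge: 3A 2G)
8. 1 gremlin ← the west ledge.  (the west ledge: 2A 2G; the east ledge: 3A 1G)
9. 2 gremlins → the east ledge.  (the west ledge: 2A 0G; the east ledge: 3A 3G)
10. 1 gremlin ← the west ledge.  (the west ledge: 2A 1G; the east ledge: 3A 2G)
11. 1 adult and 1 gremlin → the east ledge.  (the west ledge: 1A 0G; the east ledge: 4A 3G)
12. 1 gremlin ← the west ledge.  (the west ledge: 1A 1G; the east ledge: 4A 2G)
13. 1 adult and 1 gremlin → the east ledge.  (the west ledge: 0A 0G; the east ledge: 5A 3G)

13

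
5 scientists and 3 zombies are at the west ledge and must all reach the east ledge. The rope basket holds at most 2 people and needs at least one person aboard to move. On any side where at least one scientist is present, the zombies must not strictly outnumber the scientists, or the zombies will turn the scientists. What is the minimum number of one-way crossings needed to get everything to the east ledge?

13

Counting alone: each trip to the east ledge takes at most 2 across and each return brings at least 1 back, so after t trips out (and t−1 returns) at most 2t − (t−1) of the 8 are across; that first reaches 8 at t = 7, so at least 13 crossings are needed.
The plan below uses exactly 13 crossings, so it is optimal:
1. 2 zombies → the east ledge.  (the west ledge: 5S 1Z; the east ledge: 0S 2Z)
2. 1 zombie ← the west ledge.  (the west ledge: 5S 2Z; the east ledge: 0S 1Z)
3. 2 zombies → the east ledge.  (the west ledge: 5S 0Z; the east ledge: 0S 3Z)
4. 1 zombie ← the west ledge.  (the west ledge: 5S 1Z; the east ledge: 0S 2Z)
5. 2 scientists → the east ledge.  (the west ledge: 3S 1Z; the east ledge: 2S 2Z)
6. 1 zombie ← the west ledge.  (the west ledge: 3S 2Z; the east ledge: 2S 1Z)
7. 1 scientist and 1 zombie → the east ledge.  (the west ledge: 2S 1Z; the east ledge: 3S 2Z)
8. 1 zombie ← the west ledge.  (the west ledge: 2S 2Z; the east ledge: 3S 1Z)
9. 2 zombies → the east ledge.  (the west ledge: 2S 0Z; the east ledge: 3S 3Z)
10. 1 zombie ← the west ledge.  (the west ledge: 2S 1Z; the east ledge: 3S 2Z)
11. 1 scientist and 1 zombie → the east ledge.  (the west ledge: 1S 0Z; the east ledge: 4S 3Z)
12. 1 zombie ← the west ledge.  (the west ledge: 1S 1Z; the east ledge: 4S 2Z)
13. 1 scientist and 1 zombie → the east ledge.  (the west ledge: 0S 0Z; the east ledge: 5S 3Z)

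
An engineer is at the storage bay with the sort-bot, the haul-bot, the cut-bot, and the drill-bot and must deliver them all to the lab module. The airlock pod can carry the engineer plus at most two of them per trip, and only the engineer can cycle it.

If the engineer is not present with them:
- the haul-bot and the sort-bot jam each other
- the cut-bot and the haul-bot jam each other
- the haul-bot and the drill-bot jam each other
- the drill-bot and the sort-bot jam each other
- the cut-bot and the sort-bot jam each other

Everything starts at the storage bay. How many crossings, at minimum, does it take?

5

Counting alone: the engineer can take at most 2 across per trip to the lab module, so moving all 4 needs at least 2 loaded trips out, with a return between consecutive ones — at least 3 crossings.
The safety rule pushes this higher. Following every safe sequence of crossings, the most of the 4 that can be at the lab module as the airlock pod arrives there on crossing 3 is 3 — never all 4.
So no plan with fewer than 5 crossings exists, and this one achieves 5:
1. Engineer goes to the lab module with the haul-bot and the sort-bot.
2. Engineer goes back to the storage bay with the sort-bot.
3. Engineer goes to the lab module with the cut-bot and the drill-bot.
4. Engineer goes back to the storage bay with the haul-bot.
5. Engineer goes to the lab module with the haul-bot and the sort-bot.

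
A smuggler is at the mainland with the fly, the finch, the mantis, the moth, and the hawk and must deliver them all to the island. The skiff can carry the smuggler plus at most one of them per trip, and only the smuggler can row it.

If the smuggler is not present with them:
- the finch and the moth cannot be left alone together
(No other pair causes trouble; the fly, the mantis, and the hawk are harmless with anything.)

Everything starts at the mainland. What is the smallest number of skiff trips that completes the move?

9

Counting alone: the smuggler can take at most 1 across per trip to the island, so moving all 5 needs at least 5 loaded trips out, with a return between consecutive ones — at least 9 crossings.
The plan below uses exactly 9 crossings, so it is optimal:
1. Smuggler goes to the island with the finch.  [the mainland: the fly, the hawk, the mantis, the moth | the island: the finch]
2. Smuggler goes back to the mainland alone.  [the mainland: the fly, the hawk, the mantis, the moth | the island: the finch]
3. Smuggler goes to the island with the fly.  [the mainland: the hawk, the mantis, the moth | the island: the finch, the fly]
4. Smuggler goes back to the mainland alone.  [the mainland: the hawk, the mantis, the moth | the island: the finch, the fly]
5. Smuggler goes to the island with the mantis.  [the mainland: the hawk, the moth | the island: the finch, the fly, the mantis]
6. Smuggler goes back to the mainland alone.  [the mainland: the hawk, the moth | the island: the finch, the fly, the mantis]
7. Smuggler goes to the island with the hawk.  [the mainland: the moth | the island: the finch, the fly, the hawk, the mantis]
8. Smuggler goes back to the mainland alone.  [the mainland: the moth | the island: the finch, the fly, the hawk, the mantis]
9. Smuggler goes to the island with the moth.  [the mainland: — | the island: the finch, the fly, the hawk, the mantis, the moth]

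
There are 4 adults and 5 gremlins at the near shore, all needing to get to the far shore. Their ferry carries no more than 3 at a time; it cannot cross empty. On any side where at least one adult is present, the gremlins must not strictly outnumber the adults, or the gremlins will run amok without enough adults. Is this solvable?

No

The gremlins already outnumber the adults at the near shore before anyone moves, so the starting position itself is disallowed.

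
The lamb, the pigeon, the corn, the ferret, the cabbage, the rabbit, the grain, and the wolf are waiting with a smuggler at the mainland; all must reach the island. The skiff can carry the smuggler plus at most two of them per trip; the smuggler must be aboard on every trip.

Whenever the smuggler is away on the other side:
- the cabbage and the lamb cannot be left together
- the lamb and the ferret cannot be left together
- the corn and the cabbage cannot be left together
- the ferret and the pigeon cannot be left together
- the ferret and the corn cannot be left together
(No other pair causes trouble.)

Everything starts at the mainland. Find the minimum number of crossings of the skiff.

Counting alone: the smuggler can take at most 2 across per trip to the island, so moving all 8 needs at least 4 loaded trips out, with a return between consecutive ones — at least 7 crossings.
The safety rule pushes this higher. Following every safe sequence of crossings, the most of the 8 that can be at the island as the skiff arrives there on crossing 7 is 7 — never all 8.
So no plan with fewer than 9 crossings exists, and this one achieves 9:
1. Smuggler goes to the island with the cabbage and the ferret.  [the mainland: the corn, the grain, the lamb, the pigeon, the rabbit, the wolf | the island: the cabbage, the ferret]
2. Smuggler goes back to the mainland alone.  [the mainland: the corn, the grain, the lamb, the pigeon, the rabbit, the wolf | the island: the cabbage, the ferret]
3. Smuggler goes to the island with the lamb and the pigeon.  [the mainland: the corn, the grain, the rabbit, the wolf | the island: the cabbage, the ferret, the lamb, the pigeon]
4. Smuggler goes back to the mainland with the cabbage and the ferret.  [the mainland: the cabbage, the corn, the ferret, the grain, the rabbit, the wolf | the island: the lamb, the pigeon]
5. Smuggler goes to the island with the corn and the rabbit.  [the mainland: the cabbage, the ferret, the grain, the wolf | the island: the corn, the lamb, the pigeon, the rabbit]
6. Smuggler goes back to the mainland alone.  [the mainland: the cabbage, the ferret, the grain, the wolf | the island: the corn, the lamb, the pigeon, the rabbit]
7. Smuggler goes to the island with the grain and the wolf.  [the mainland: the cabbage, the ferret | the island: the corn, the grain, the lamb, the pigeon, the rabbit, the wolf]
8. Smuggler goes back to the mainland alone.  [the mainland: the cabbage, the ferret | the island: the corn, the grain, the lamb, the pigeon, the rabbit, the wolf]
9. Smuggler goes to the island with the cabbage and the ferret.  [the mainland: — | the island: the cabbage, the corn, the ferret, the grain, the lamb, the pigeon, the rabbit, the wolf]

9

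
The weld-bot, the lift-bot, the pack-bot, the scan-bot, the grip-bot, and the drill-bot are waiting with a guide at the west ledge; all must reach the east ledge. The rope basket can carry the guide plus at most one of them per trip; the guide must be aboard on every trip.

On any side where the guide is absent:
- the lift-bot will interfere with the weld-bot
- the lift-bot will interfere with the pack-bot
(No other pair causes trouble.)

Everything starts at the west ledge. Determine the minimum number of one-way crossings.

Counting alone: the guide can take at most 1 across per trip to the east ledge, so moving all 6 needs at least 6 loaded trips out, with a return between consecutive ones — at least 11 crossings.
The safety rule pushes this higher. Following every safe sequence of crossings, the most of the 6 that can be at the east ledge as the rope basket arrives there on crossing 11 is 5 — never all 6.
So no plan with fewer than 13 crossings exists, and this one achieves 13:
1. Guide goes to the east ledge with the lift-bot.
2. Guide goes back to the west ledge alone.
3. Guide goes to the east ledge with the weld-bot.
4. Guide goes back to the west ledge with the lift-bot.
5. Guide goes to the east ledge with the pack-bot.
6. Guide goes back to the west ledge alone.
7. Guide goes to the east ledge with the scan-bot.
8. Guide goes back to the west ledge alone.
9. Guide goes to the east ledge with the grip-bot.
10. Guide goes back to the west ledge alone.
11. Guide goes to the east ledge with the drill-bot.
12. Guide goes back to the west ledge alone.
13. Guide goes to the east ledge with the lift-bot.

13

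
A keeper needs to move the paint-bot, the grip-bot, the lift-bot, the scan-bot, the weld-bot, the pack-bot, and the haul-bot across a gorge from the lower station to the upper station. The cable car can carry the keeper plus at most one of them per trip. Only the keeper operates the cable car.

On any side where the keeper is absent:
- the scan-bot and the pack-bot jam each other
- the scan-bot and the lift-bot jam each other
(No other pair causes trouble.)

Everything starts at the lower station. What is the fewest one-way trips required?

Counting alone: the keeper can take at most 1 across per trip to the upper station, so moving all 7 needs at least 7 loaded trips out, with a return between consecutive ones — at least 13 crossings.
The safety rule pushes this higher. Following every safe sequence of crossings, the most of the 7 that can be at the upper station as the cable car arrives there on crossing 13 is 6 — never all 7.
So no plan with fewer than 15 crossings exists, and this one achieves 15:
1. Keeper goes to the upper station with the scan-bot.
2. Keeper goes back to the lower station alone.
3. Keeper goes to the upper station with the paint-bot.
4. Keeper goes back to the lower station alone.
5. Keeper goes to the upper station with the grip-bot.
6. Keeper goes back to the lower station alone.
7. Keeper goes to the upper station with the lift-bot.
8. Keeper goes back to the lower station with the scan-bot.
9. Keeper goes to the upper station with the pack-bot.
10. Keeper goes back to the lower station alone.
11. Keeper goes to the upper station with the weld-bot.
12. Keeper goes back to the lower station alone.
13. Keeper goes to the upper station with the haul-bot.
14. Keeper goes back to the lower station alone.
15. Keeper goes to the upper station with the scan-bot.

15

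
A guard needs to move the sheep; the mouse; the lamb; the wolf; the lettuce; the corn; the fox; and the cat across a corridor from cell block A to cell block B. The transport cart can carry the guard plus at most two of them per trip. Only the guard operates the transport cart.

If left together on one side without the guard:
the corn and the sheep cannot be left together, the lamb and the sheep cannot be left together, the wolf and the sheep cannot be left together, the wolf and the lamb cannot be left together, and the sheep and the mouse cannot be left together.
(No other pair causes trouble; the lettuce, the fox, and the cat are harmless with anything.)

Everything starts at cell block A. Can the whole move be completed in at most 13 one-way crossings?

Yes

Yes — this plan uses 13 crossings (≤ 13):
1. Guard goes to cell block B with the lamb and the sheep.
2. Guard goes back to cell block A with the sheep.
3. Guard goes to cell block B with the mouse and the sheep.
4. Guard goes back to cell block A with the sheep.
5. Guard goes to cell block B with the lettuce and the sheep.
6. Guard goes back to cell block A with the sheep.
7. Guard goes to cell block B with the corn and the sheep.
8. Guard goes back to cell block A with the sheep.
9. Guard goes to cell block B with the fox and the sheep.
10. Guard goes back to cell block A with the sheep.
11. Guard goes to cell block B with the cat and the sheep.
12. Guard goes back to cell block A with the sheep.
13. Guard goes to cell block B with the sheep and the wolf.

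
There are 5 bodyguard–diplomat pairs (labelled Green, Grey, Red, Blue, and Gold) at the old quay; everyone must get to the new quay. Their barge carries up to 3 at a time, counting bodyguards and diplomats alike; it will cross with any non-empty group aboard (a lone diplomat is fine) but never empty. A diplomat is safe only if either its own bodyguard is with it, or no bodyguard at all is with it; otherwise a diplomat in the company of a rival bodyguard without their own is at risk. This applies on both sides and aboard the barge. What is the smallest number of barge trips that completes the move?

11

Counting alone: each trip to the new quay takes at most 3 across and each return brings at least 1 back, so after t trips out (and t−1 returns) at most 3t − (t−1) of the 10 are across; that first reaches 10 at t = 5, so at least 9 crossings are needed.
The safety rule pushes this higher. Following every safe sequence of crossings, the most of the 10 that can be at the new quay as the barge arrives there on crossing 9 is 9 — never all 10.
So no plan with fewer than 11 crossings exists, and this one achieves 11:
1. bodyguard Green and diplomat Green cross → the new quay.
2. bodyguard Green crosses ← the old quay.
3. diplomat Blue, diplomat Grey, and diplomat Red cross → the new quay.
4. diplomat Green crosses ← the old quay.
5. bodyguard Blue, bodyguard Grey, and bodyguard Red cross → the new quay.
6. bodyguard Grey and diplomat Grey cross ← the old quay.
7. bodyguard Gold, bodyguard Green, and bodyguard Grey cross → the new quay.
8. diplomat Red crosses ← the old quay.
9. diplomat Green and diplomat Grey cross → the new quay.
10. diplomat Green crosses ← the old quay.
11. diplomat Gold, diplomat Green, and diplomat Red cross → the new quay.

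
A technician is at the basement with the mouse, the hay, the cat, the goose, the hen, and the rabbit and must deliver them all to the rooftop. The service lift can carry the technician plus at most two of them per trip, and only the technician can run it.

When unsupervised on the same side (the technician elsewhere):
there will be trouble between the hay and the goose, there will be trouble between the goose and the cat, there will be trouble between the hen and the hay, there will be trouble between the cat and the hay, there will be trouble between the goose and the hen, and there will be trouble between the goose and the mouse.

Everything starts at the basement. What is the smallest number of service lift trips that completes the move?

Counting alone: the technician can take at most 2 across per trip to the rooftop, so moving all 6 needs at least 3 loaded trips out, with a return between consecutive ones — at least 5 crossings.
The safety rule pushes this higher. Following every safe sequence of crossings, the most of the 6 that can be at the rooftop as the service lift arrives there on crossings 5, 7 is 4, 5 respectively — never all 6.
So no plan with fewer than 9 crossings exists, and this one achieves 9:
1. Technician goes to the rooftop with the goose and the hay.
2. Technician goes back to the basement with the hay.
3. Technician goes to the rooftop with the hay and the mouse.
4. Technician goes back to the basement with the goose.
5. Technician goes to the rooftop with the cat and the hen.
6. Technician goes back to the basement with the hay.
7. Technician goes to the rooftop with the hay and the rabbit.
8. Technician goes back to the basement with the hay.
9. Technician goes to the rooftop with the goose and the hay.

9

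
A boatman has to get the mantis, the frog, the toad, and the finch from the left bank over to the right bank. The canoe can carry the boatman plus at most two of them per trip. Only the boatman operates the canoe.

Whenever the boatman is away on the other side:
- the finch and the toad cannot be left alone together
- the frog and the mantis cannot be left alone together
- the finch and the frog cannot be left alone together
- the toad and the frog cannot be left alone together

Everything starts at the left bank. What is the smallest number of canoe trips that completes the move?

5

Counting alone: the boatman can take at most 2 across per trip to the right bank, so moving all 4 needs at least 2 loaded trips out, with a return between consecutive ones — at least 3 crossings.
The safety rule pushes this higher. Following every safe sequence of crossings, the most of the 4 that can be at the right bank as the canoe arrives there on crossing 3 is 3 — never all 4.
So no plan with fewer than 5 crossings exists, and this one achieves 5:
1. Boatman goes to the right bank with the frog and the toad.
2. Boatman goes back to the left bank with the frog.
3. Boatman goes to the right bank with the frog and the mantis.
4. Boatman goes back to the left bank with the frog.
5. Boatman goes to the right bank with the finch and the frog.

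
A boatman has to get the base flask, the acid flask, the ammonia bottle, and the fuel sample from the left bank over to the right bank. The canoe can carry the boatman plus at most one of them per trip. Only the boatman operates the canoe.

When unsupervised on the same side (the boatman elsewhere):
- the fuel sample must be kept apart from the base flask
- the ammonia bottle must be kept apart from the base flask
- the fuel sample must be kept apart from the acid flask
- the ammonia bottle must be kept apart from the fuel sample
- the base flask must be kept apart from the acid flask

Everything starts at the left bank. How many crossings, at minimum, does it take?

impossible

Whatever the first load, the items left behind include a forbidden pair without the boatman. No opening move is safe, so no plan exists.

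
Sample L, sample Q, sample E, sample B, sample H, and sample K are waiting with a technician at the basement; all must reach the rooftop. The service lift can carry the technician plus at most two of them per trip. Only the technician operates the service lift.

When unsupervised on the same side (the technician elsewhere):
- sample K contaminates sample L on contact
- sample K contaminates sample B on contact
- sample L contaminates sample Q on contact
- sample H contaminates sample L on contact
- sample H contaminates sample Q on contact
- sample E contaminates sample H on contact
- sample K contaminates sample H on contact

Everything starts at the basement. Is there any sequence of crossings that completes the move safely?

Whatever the first load, the items left behind include a forbidden pair without the technician. No opening move is safe, so no plan exists.

No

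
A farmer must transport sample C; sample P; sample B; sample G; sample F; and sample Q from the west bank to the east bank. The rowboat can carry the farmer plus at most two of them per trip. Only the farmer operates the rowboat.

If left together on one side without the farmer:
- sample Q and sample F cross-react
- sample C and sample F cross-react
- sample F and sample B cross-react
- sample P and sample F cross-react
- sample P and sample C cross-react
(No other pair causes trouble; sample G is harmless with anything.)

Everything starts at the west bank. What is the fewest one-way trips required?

Counting alone: the farmer can take at most 2 across per trip to the east bank, so moving all 6 needs at least 3 loaded trips out, with a return between consecutive ones — at least 5 crossings.
The safety rule pushes this higher. Following every safe sequence of crossings, the most of the 6 that can be at the east bank as the rowboat arrives there on crossings 5, 7 is 4, 5 respectively — never all 6.
So no plan with fewer than 9 crossings exists, and this one achieves 9:
1. Farmer goes to the east bank with sample C and sample F.  [the west bank: sample B, sample G, sample P, sample Q | the east bank: sample C, sample F]
2. Farmer goes back to the west bank with sample C.  [the west bank: sample B, sample C, sample G, sample P, sample Q | the east bank: sample F]
3. Farmer goes to the east bank with sample B and sample C.  [the west bank: sample G, sample P, sample Q | the east bank: sample B, sample C, sample F]
4. Farmer goes back to the west bank with sample F.  [the west bank: sample F, sample G, sample P, sample Q | the east bank: sample B, sample C]
5. Farmer goes to the east bank with sample P and sample Q.  [the west bank: sample F, sample G | the east bank: sample B, sample C, sample P, sample Q]
6. Farmer goes back to the west bank with sample C.  [the west bank: sample C, sample F, sample G | the east bank: sample B, sample P, sample Q]
7. Farmer goes to the east bank with sample C and sample G.  [the west bank: sample F | the east bank: sample B, sample C, sample G, sample P, sample Q]
8. Farmer goes back to the west bank with sample C.  [the west bank: sample C, sample F | the east bank: sample B, sample G, sample P, sample Q]
9. Farmer goes to the east bank with sample C and sample F.  [the west bank: — | the east bank: sample B, sample C, sample F, sample G, sample P, sample Q]

9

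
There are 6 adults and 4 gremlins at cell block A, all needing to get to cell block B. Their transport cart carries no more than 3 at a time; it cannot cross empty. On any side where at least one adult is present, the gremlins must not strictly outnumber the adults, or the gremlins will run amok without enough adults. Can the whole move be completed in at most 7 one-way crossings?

No

Counting alone: each trip to cell block B takes at most 3 across and each return brings at least 1 back, so after t trips out (and t−1 returns) at most 3t − (t−1) of the 10 are across; that first reaches 10 at t = 5, so at least 9 crossings are needed.
Since 7 < 9, 7 crossings cannot be enough. (The shortest complete plan in fact takes 9:)
1. 2 gremlins → cell block B.  (cell block A: 6A 2G; cell block B: 0A 2G)
2. 1 gremlin ← cell block A.  (cell block A: 6A 3G; cell block B: 0A 1G)
3. 3 gremlins → cell block B.  (cell block A: 6A 0G; cell block B: 0A 4G)
4. 1 gremlin ← cell block A.  (cell block A: 6A 1G; cell block B: 0A 3G)
5. 3 adults → cell block B.  (cell block A: 3A 1G; cell block B: 3A 3G)
6. 1 gremlin ← cell block A.  (cell block A: 3A 2G; cell block B: 3A 2G)
7. 1 adult and 2 gremlins → cell block B.  (cell block A: 2A 0G; cell block B: 4A 4G)
8. 1 gremlin ← cell block A.  (cell block A: 2A 1G; cell block B: 4A 3G)
9. 2 adults and 1 gremlin → cell block B.  (cell block A: 0A 0G; cell block B: 6A 4G)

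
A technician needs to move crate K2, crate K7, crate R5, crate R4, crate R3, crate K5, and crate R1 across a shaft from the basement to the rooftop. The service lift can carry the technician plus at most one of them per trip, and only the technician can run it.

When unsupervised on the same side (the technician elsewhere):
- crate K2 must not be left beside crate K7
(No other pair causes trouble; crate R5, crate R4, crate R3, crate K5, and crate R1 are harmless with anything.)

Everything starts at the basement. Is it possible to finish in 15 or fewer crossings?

Yes — this plan uses 13 crossings (≤ 15):
1. Technician goes to the rooftop with crate K2.  [the basement: crate K5, crate K7, crate R1, crate R3, crate R4, crate R5 | the rooftop: crate K2]
2. Technician goes back to the basement alone.  [the basement: crate K5, crate K7, crate R1, crate R3, crate R4, crate R5 | the rooftop: crate K2]
3. Technician goes to the rooftop with crate R5.  [the basement: crate K5, crate K7, crate R1, crate R3, crate R4 | the rooftop: crate K2, crate R5]
4. Technician goes back to the basement alone.  [the basement: crate K5, crate K7, crate R1, crate R3, crate R4 | the rooftop: crate K2, crate R5]
5. Technician goes to the rooftop with crate R4.  [the basement: crate K5, crate K7, crate R1, crate R3 | the rooftop: crate K2, crate R4, crate R5]
6. Technician goes back to the basement alone.  [the basement: crate K5, crate K7, crate R1, crate R3 | the rooftop: crate K2, crate R4, crate R5]
7. Technician goes to the rooftop with crate R3.  [the basement: crate K5, crate K7, crate R1 | the rooftop: crate K2, crate R3, crate R4, crate R5]
8. Technician goes back to the basement alone.  [the basement: crate K5, crate K7, crate R1 | the rooftop: crate K2, crate R3, crate R4, crate R5]
9. Technician goes to the rooftop with crate K5.  [the basement: crate K7, crate R1 | the rooftop: crate K2, crate K5, crate R3, crate R4, crate R5]
10. Technician goes back to the basement alone.  [the basement: crate K7, crate R1 | the rooftop: crate K2, crate K5, crate R3, crate R4, crate R5]
11. Technician goes to the rooftop with crate R1.  [the basement: crate K7 | the rooftop: crate K2, crate K5, crate R1, crate R3, crate R4, crate R5]
12. Technician goes back to the basement alone.  [the basement: crate K7 | the rooftop: crate K2, crate K5, crate R1, crate R3, crate R4, crate R5]
13. Technician goes to the rooftop with crate K7.  [the basement: — | the rooftop: crate K2, crate K5, crate K7, crate R1, crate R3, crate R4, crate R5]

Yes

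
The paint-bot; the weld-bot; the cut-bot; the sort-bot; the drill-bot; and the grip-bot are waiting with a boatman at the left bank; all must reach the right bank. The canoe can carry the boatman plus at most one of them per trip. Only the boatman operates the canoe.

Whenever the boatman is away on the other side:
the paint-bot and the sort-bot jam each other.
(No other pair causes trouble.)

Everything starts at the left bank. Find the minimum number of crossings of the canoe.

Counting alone: the boatman can take at most 1 across per trip to the right bank, so moving all 6 needs at least 6 loaded trips out, with a return between consecutive ones — at least 11 crossings.
The plan below uses exactly 11 crossings, so it is optimal:
1. Boatman goes to the right bank with the paint-bot.  [the left bank: the cut-bot, the drill-bot, the grip-bot, the sort-bot, the weld-bot | the right bank: the paint-bot]
2. Boatman goes back to the left bank alone.  [the left bank: the cut-bot, the drill-bot, the grip-bot, the sort-bot, the weld-bot | the right bank: the paint-bot]
3. Boatman goes to the right bank with the weld-bot.  [the left bank: the cut-bot, the drill-bot, the grip-bot, the sort-bot | the right bank: the paint-bot, the weld-bot]
4. Boatman goes back to the left bank alone.  [the left bank: the cut-bot, the drill-bot, the grip-bot, the sort-bot | the right bank: the paint-bot, the weld-bot]
5. Boatman goes to the right bank with the cut-bot.  [the left bank: the drill-bot, the grip-bot, the sort-bot | the right bank: the cut-bot, the paint-bot, the weld-bot]
6. Boatman goes back to the left bank alone.  [the left bank: the drill-bot, the grip-bot, the sort-bot | the right bank: the cut-bot, the paint-bot, the weld-bot]
7. Boatman goes to the right bank with the drill-bot.  [the left bank: the grip-bot, the sort-bot | the right bank: the cut-bot, the drill-bot, the paint-bot, the weld-bot]
8. Boatman goes back to the left bank alone.  [the left bank: the grip-bot, the sort-bot | the right bank: the cut-bot, the drill-bot, the paint-bot, the weld-bot]
9. Boatman goes to the right bank with the grip-bot.  [the left bank: the sort-bot | the right bank: the cut-bot, the drill-bot, the grip-bot, the paint-bot, the weld-bot]
10. Boatman goes back to the left bank alone.  [the left bank: the sort-bot | the right bank: the cut-bot, the drill-bot, the grip-bot, the paint-bot, the weld-bot]
11. Boatman goes to the right bank with the sort-bot.  [the left bank: — | the right bank: the cut-bot, the drill-bot, the grip-bot, the paint-bot, the sort-bot, the weld-bot]

11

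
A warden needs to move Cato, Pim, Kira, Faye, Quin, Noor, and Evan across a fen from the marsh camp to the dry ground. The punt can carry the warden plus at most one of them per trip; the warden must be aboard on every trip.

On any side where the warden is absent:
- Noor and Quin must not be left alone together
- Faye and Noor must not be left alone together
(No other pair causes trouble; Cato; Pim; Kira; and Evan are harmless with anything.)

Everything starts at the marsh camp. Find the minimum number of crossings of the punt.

Counting alone: the warden can take at most 1 across per trip to the dry ground, so moving all 7 needs at least 7 loaded trips out, with a return between consecutive ones — at least 13 crossings.
The safety rule pushes this higher. Following every safe sequence of crossings, the most of the 7 that can be at the dry ground as the punt arrives there on crossing 13 is 6 — never all 7.
So no plan with fewer than 15 crossings exists, and this one achieves 15:
1. Warden goes to the dry ground with Noor.
2. Warden goes back to the marsh camp alone.
3. Warden goes to the dry ground with Cato.
4. Warden goes back to the marsh camp alone.
5. Warden goes to the dry ground with Pim.
6. Warden goes back to the marsh camp alone.
7. Warden goes to the dry ground with Kira.
8. Warden goes back to the marsh camp alone.
9. Warden goes to the dry ground with Faye.
10. Warden goes back to the marsh camp with Noor.
11. Warden goes to the dry ground with Quin.
12. Warden goes back to the marsh camp alone.
13. Warden goes to the dry ground with Evan.
14. Warden goes back to the marsh camp alone.
15. Warden goes to the dry ground with Noor.

15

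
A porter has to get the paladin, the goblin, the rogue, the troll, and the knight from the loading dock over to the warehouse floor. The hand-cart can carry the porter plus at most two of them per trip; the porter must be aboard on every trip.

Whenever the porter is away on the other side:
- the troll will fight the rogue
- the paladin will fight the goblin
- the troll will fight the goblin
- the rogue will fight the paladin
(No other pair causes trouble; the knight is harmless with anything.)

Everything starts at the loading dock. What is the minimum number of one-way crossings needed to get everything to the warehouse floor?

Counting alone: the porter can take at most 2 across per trip to the warehouse floor, so moving all 5 needs at least 3 loaded trips out, with a return between consecutive ones — at least 5 crossings.
The plan below uses exactly 5 crossings, so it is optimal:
1. Porter goes to the warehouse floor with the paladin and the troll.  [the loading dock: the goblin, the knight, the rogue | the warehouse floor: the paladin, the troll]
2. Porter goes back to the loading dock alone.  [the loading dock: the goblin, the knight, the rogue | the warehouse floor: the paladin, the troll]
3. Porter goes to the warehouse floor with the knight.  [the loading dock: the goblin, the rogue | the warehouse floor: the knight, the paladin, the troll]
4. Porter goes back to the loading dock alone.  [the loading dock: the goblin, the rogue | the warehouse floor: the knight, the paladin, the troll]
5. Porter goes to the warehouse floor with the goblin and the rogue.  [the loading dock: — | the warehouse floor: the goblin, the knight, the paladin, the rogue, the troll]

5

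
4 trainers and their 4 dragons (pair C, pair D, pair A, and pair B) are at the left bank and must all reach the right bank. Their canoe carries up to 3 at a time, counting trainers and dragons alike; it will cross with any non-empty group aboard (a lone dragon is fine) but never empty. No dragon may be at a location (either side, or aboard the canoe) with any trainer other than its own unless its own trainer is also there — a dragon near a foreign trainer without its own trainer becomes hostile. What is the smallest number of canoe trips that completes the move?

9

Counting alone: each trip to the right bank takes at most 3 across and each return brings at least 1 back, so after t trips out (and t−1 returns) at most 3t − (t−1) of the 8 are across; that first reaches 8 at t = 4, so at least 7 crossings are needed.
The safety rule pushes this higher. Following every safe sequence of crossings, the most of the 8 that can be at the right bank as the canoe arrives there on crossing 7 is 7 — never all 8.
So no plan with fewer than 9 crossings exists, and this one achieves 9:
1. dragon C and trainer C cross → the right bank.
2. trainer C crosses ← the left bank.
3. dragon D, trainer C, and trainer D cross → the right bank.
4. dragon C and trainer C cross ← the left bank.
5. trainer A, trainer B, and trainer C cross → the right bank.
6. dragon D crosses ← the left bank.
7. dragon C and dragon D cross → the right bank.
8. dragon C crosses ← the left bank.
9. dragon A, dragon B, and dragon C cross → the right bank.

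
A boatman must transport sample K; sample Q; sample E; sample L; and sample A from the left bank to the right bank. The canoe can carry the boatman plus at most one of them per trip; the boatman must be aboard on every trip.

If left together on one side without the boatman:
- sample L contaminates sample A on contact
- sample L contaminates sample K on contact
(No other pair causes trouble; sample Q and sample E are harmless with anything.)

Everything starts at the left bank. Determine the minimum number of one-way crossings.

Counting alone: the boatman can take at most 1 across per trip to the right bank, so moving all 5 needs at least 5 loaded trips out, with a return between consecutive ones — at least 9 crossings.
The safety rule pushes this higher. Following every safe sequence of crossings, the most of the 5 that can be at the right bank as the canoe arrives there on crossing 9 is 4 — never all 5.
So no plan with fewer than 11 crossings exists, and this one achieves 11:
1. Boatman goes to the right bank with sample L.
2. Boatman goes back to the left bank alone.
3. Boatman goes to the right bank with sample K.
4. Boatman goes back to the left bank with sample L.
5. Boatman goes to the right bank with sample A.
6. Boatman goes back to the left bank alone.
7. Boatman goes to the right bank with sample Q.
8. Boatman goes back to the left bank alone.
9. Boatman goes to the right bank with sample E.
10. Boatman goes back to the left bank alone.
11. Boatman goes to the right bank with sample L.

11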